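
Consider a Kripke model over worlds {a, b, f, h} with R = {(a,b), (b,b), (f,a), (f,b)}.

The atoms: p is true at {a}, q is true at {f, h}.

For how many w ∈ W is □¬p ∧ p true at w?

1

a: □¬p is T, p is T. ✓
b: □¬p is T, p is F. ✗
f: □¬p is F, p is F. ✗
h: □¬p is T, p is F. ✗
Satisfying worlds: {a}.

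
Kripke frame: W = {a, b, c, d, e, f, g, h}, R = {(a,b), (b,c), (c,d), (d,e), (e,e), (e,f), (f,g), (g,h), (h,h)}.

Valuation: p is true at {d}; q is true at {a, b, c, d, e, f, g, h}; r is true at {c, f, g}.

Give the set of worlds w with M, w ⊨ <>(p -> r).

{a, b, d, e, f, g, h}

a: successors {b}; p -> r there: b:T. ✓
b: successors {c}; p -> r there: c:T. ✓
c: successors {d}; p -> r there: d:F. ✗
d: successors {e}; p -> r there: e:T. ✓
e: successors {e, f}; p -> r there: e:T, f:T. ✓
f: successors {g}; p -> r there: g:T. ✓
g: successors {h}; p -> r there: h:T. ✓
h: successors {h}; p -> r there: h:T. ✓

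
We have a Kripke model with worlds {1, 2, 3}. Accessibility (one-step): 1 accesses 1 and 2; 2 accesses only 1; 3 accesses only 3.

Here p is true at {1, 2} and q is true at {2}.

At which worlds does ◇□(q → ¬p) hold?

{1, 3}

1: successors {1, 2}; □(q → ¬p) there: 1:F, 2:T. ✓
2: successors {1}; □(q → ¬p) there: 1:F. ✗
3: successors {3}; □(q → ¬p) there: 3:T. ✓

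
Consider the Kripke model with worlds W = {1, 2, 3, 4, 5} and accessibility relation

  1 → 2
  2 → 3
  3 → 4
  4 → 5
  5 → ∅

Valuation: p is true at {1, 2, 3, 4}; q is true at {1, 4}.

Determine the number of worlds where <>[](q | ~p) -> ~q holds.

1: <>[](q | ~p) is F, ~q is F. ✓
2: <>[](q | ~p) is T, ~q is T. ✓
3: <>[](q | ~p) is T, ~q is T. ✓
4: <>[](q | ~p) is T, ~q is F. ✗
5: <>[](q | ~p) is F, ~q is T. ✓
Satisfying worlds: {1, 2, 3, 5}.

4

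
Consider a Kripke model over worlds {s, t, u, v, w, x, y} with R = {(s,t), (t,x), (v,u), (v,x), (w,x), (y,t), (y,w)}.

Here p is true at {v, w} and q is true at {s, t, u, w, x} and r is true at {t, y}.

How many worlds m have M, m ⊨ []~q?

2

s: successors {t}; ~q there: t:F. ✗
t: successors {x}; ~q there: x:F. ✗
u: no successors, so []~q holds vacuously. ✓
v: successors {u, x}; ~q there: u:F, x:F. ✗
w: successors {x}; ~q there: x:F. ✗
x: no successors, so []~q holds vacuously. ✓
y: successors {t, w}; ~q there: t:F, w:F. ✗
Satisfying worlds: {u, x}.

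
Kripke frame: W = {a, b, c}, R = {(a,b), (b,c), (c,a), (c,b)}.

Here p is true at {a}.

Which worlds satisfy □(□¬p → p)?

a: successors {b}; □¬p → p there: b:F. ✗
b: successors {c}; □¬p → p there: c:T. ✓
c: successors {a, b}; □¬p → p there: a:T, b:F. ✗

{b}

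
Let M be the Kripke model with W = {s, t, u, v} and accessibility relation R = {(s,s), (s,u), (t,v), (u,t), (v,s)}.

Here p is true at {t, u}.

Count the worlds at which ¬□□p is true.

s: □□p is F. ✓
t: □□p is F. ✓
u: □□p is F. ✓
v: □□p is F. ✓
Satisfying worlds: {s, t, u, v}.

4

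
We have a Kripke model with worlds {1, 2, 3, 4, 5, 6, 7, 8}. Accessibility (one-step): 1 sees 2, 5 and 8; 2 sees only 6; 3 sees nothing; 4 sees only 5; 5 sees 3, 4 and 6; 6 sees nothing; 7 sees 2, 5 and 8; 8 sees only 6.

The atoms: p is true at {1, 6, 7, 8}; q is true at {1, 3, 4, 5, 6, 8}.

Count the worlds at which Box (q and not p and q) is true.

3

1: successors {2, 5, 8}; q and not p and q there: 2:F, 5:T, 8:F. ✗
2: successors {6}; q and not p and q there: 6:F. ✗
3: no successors, so Box (q and not p and q) holds vacuously. ✓
4: successors {5}; q and not p and q there: 5:T. ✓
5: successors {3, 4, 6}; q and not p and q there: 3:T, 4:T, 6:F. ✗
6: no successors, so Box (q and not p and q) holds vacuously. ✓
7: successors {2, 5, 8}; q and not p and q there: 2:F, 5:T, 8:F. ✗
8: successors {6}; q and not p and q there: 6:F. ✗
Satisfying worlds: {3, 4, 6}.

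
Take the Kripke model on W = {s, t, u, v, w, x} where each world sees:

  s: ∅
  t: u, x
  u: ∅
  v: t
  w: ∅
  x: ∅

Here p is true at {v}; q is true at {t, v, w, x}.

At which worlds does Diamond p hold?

∅

s: no successors, so Diamond p fails. ✗
t: successors {u, x}; p there: u:F, x:F. ✗
u: no successors, so Diamond p fails. ✗
v: successors {t}; p there: t:F. ✗
w: no successors, so Diamond p fails. ✗
x: no successors, so Diamond p fails. ✗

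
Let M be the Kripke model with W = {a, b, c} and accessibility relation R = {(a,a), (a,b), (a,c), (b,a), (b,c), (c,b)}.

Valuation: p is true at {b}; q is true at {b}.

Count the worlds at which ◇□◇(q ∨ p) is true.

2

a: successors {a, b, c}; □◇(q ∨ p) there: a:F, b:T, c:F. ✓
b: successors {a, c}; □◇(q ∨ p) there: a:F, c:F. ✗
c: successors {b}; □◇(q ∨ p) there: b:T. ✓
Satisfying worlds: {a, c}.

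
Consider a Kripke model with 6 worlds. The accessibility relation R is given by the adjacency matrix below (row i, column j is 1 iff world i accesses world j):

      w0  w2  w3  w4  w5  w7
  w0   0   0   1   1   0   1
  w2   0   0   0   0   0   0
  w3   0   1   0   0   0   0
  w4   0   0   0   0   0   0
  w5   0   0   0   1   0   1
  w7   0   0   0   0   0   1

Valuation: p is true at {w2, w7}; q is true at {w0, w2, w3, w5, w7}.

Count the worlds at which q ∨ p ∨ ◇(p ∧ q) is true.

w0: q ∨ p is T, ◇(p ∧ q) is T. ✓
w2: q ∨ p is T, ◇(p ∧ q) is F. ✓
w3: q ∨ p is T, ◇(p ∧ q) is T. ✓
w4: q ∨ p is F, ◇(p ∧ q) is F. ✗
w5: q ∨ p is T, ◇(p ∧ q) is T. ✓
w7: q ∨ p is T, ◇(p ∧ q) is T. ✓
Satisfying worlds: {w0, w2, w3, w5, w7}.

5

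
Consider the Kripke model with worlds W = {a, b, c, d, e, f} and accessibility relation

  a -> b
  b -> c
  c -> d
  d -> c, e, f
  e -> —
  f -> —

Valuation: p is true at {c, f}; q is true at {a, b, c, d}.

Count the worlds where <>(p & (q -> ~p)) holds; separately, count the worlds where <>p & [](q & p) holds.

1 and 1

For <>(p & (q -> ~p)):
a: successors {b}; p & (q -> ~p) there: b:F. ✗
b: successors {c}; p & (q -> ~p) there: c:F. ✗
c: successors {d}; p & (q -> ~p) there: d:F. ✗
d: successors {c, e, f}; p & (q -> ~p) there: c:F, e:F, f:T. ✓
e: no successors, so <>(p & (q -> ~p)) fails. ✗
f: no successors, so <>(p & (q -> ~p)) fails. ✗
— 1 world.
For <>p & [](q & p):
a: <>p is F, [](q & p) is F. ✗
b: <>p is T, [](q & p) is T. ✓
c: <>p is F, [](q & p) is F. ✗
d: <>p is T, [](q & p) is F. ✗
e: <>p is F, [](q & p) is T. ✗
f: <>p is F, [](q & p) is T. ✗
— 1 world.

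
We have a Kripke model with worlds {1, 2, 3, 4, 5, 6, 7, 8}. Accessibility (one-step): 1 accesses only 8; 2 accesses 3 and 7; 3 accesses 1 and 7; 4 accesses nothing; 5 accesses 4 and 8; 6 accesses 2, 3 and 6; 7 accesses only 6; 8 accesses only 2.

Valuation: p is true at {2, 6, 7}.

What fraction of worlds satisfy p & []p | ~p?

1: p & []p is F, ~p is T. ✓
2: p & []p is F, ~p is F. ✗
3: p & []p is F, ~p is T. ✓
4: p & []p is F, ~p is T. ✓
5: p & []p is F, ~p is T. ✓
6: p & []p is F, ~p is F. ✗
7: p & []p is T, ~p is F. ✓
8: p & []p is F, ~p is T. ✓
That's 6 of 8 worlds, so 6/8 = 3/4.

3/4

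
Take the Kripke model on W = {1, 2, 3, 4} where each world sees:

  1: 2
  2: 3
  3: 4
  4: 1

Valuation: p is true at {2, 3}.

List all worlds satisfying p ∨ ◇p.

1: p is F, ◇p is T. ✓
2: p is T, ◇p is T. ✓
3: p is T, ◇p is F. ✓
4: p is F, ◇p is F. ✗

{1, 2, 3}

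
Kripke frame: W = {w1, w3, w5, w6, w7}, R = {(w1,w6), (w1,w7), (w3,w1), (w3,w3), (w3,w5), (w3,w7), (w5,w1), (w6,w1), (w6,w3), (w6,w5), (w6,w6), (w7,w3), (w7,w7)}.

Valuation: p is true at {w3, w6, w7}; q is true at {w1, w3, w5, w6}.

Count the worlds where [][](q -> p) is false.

4

w1: successors {w6, w7}; [](q -> p) there: w6:F, w7:T. ✗
w3: successors {w1, w3, w5, w7}; [](q -> p) there: w1:T, w3:F, w5:F, w7:T. ✗
w5: successors {w1}; [](q -> p) there: w1:T. ✓
w6: successors {w1, w3, w5, w6}; [](q -> p) there: w1:T, w3:F, w5:F, w6:F. ✗
w7: successors {w3, w7}; [](q -> p) there: w3:F, w7:T. ✗
Satisfying worlds: {w5}.
So [][](q -> p) fails at the other 4 worlds.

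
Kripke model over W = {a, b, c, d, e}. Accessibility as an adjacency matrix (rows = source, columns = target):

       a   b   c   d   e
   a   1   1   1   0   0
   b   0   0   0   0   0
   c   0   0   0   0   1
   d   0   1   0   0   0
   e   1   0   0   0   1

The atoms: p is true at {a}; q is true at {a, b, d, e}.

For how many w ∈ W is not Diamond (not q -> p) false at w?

4

a: Diamond (not q -> p) is T. ✗
b: Diamond (not q -> p) is F. ✓
c: Diamond (not q -> p) is T. ✗
d: Diamond (not q -> p) is T. ✗
e: Diamond (not q -> p) is T. ✗
Satisfying worlds: {b}.
So not Diamond (not q -> p) fails at the other 4 worlds.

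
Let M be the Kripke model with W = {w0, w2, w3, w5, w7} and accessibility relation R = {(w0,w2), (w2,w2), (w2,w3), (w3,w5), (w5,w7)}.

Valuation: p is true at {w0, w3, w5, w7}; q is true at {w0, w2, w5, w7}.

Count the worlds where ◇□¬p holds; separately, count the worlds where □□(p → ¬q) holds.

1 and 3

For ◇□¬p:
w0: successors {w2}; □¬p there: w2:F. ✗
w2: successors {w2, w3}; □¬p there: w2:F, w3:F. ✗
w3: successors {w5}; □¬p there: w5:F. ✗
w5: successors {w7}; □¬p there: w7:T. ✓
w7: no successors, so ◇□¬p fails. ✗
— 1 world.
For □□(p → ¬q):
w0: successors {w2}; □(p → ¬q) there: w2:T. ✓
w2: successors {w2, w3}; □(p → ¬q) there: w2:T, w3:F. ✗
w3: successors {w5}; □(p → ¬q) there: w5:F. ✗
w5: successors {w7}; □(p → ¬q) there: w7:T. ✓
w7: no successors, so □□(p → ¬q) holds vacuously. ✓
— 3 worlds.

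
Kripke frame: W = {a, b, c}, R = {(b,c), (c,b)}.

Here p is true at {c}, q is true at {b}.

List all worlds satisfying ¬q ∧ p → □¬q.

{a, b}

a: ¬q ∧ p is F, □¬q is T. ✓
b: ¬q ∧ p is F, □¬q is T. ✓
c: ¬q ∧ p is T, □¬q is F. ✗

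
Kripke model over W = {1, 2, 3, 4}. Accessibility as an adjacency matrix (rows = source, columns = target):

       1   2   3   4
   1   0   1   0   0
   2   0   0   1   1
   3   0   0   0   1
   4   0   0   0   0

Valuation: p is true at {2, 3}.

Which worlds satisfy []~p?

1: successors {2}; ~p there: 2:F. ✗
2: successors {3, 4}; ~p there: 3:F, 4:T. ✗
3: successors {4}; ~p there: 4:T. ✓
4: no successors, so []~p holds vacuously. ✓

{3, 4}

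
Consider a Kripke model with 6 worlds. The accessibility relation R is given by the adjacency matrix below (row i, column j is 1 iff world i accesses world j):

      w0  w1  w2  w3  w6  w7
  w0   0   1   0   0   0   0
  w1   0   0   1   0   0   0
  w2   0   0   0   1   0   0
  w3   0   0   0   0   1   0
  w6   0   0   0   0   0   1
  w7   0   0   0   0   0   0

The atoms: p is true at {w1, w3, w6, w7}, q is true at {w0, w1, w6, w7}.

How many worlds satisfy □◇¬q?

w0: successors {w1}; ◇¬q there: w1:T. ✓
w1: successors {w2}; ◇¬q there: w2:T. ✓
w2: successors {w3}; ◇¬q there: w3:F. ✗
w3: successors {w6}; ◇¬q there: w6:F. ✗
w6: successors {w7}; ◇¬q there: w7:F. ✗
w7: no successors, so □◇¬q holds vacuously. ✓
Satisfying worlds: {w0, w1, w7}.

3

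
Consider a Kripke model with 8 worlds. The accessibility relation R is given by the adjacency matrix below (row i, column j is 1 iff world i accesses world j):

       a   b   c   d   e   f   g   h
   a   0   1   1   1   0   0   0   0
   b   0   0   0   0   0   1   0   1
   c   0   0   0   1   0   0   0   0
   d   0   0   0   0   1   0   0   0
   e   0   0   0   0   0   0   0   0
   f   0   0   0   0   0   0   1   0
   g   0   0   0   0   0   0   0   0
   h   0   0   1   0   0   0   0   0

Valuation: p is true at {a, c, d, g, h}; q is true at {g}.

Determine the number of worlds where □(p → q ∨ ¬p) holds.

a: successors {b, c, d}; p → q ∨ ¬p there: b:T, c:F, d:F. ✗
b: successors {f, h}; p → q ∨ ¬p there: f:T, h:F. ✗
c: successors {d}; p → q ∨ ¬p there: d:F. ✗
d: successors {e}; p → q ∨ ¬p there: e:T. ✓
e: no successors, so □(p → q ∨ ¬p) holds vacuously. ✓
f: successors {g}; p → q ∨ ¬p there: g:T. ✓
g: no successors, so □(p → q ∨ ¬p) holds vacuously. ✓
h: successors {c}; p → q ∨ ¬p there: c:F. ✗
Satisfying worlds: {d, e, f, g}.

4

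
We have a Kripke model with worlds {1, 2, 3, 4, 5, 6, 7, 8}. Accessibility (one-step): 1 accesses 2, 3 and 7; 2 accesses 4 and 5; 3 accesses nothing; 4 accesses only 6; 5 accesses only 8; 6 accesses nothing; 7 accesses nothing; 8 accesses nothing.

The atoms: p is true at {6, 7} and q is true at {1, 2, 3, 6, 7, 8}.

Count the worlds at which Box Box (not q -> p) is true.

1: successors {2, 3, 7}; Box (not q -> p) there: 2:F, 3:T, 7:T. ✗
2: successors {4, 5}; Box (not q -> p) there: 4:T, 5:T. ✓
3: no successors, so Box Box (not q -> p) holds vacuously. ✓
4: successors {6}; Box (not q -> p) there: 6:T. ✓
5: successors {8}; Box (not q -> p) there: 8:T. ✓
6: no successors, so Box Box (not q -> p) holds vacuously. ✓
7: no successors, so Box Box (not q -> p) holds vacuously. ✓
8: no successors, so Box Box (not q -> p) holds vacuously. ✓
Satisfying worlds: {2, 3, 4, 5, 6, 7, 8}.

7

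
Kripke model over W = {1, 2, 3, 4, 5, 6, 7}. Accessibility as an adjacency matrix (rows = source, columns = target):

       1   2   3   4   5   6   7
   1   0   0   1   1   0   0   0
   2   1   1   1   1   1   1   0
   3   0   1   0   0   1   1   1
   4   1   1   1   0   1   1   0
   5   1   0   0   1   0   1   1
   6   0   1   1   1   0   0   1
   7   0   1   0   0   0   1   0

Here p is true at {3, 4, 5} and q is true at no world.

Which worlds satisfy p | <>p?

{1, 2, 3, 4, 5, 6}

1: p is F, <>p is T. ✓
2: p is F, <>p is T. ✓
3: p is T, <>p is T. ✓
4: p is T, <>p is T. ✓
5: p is T, <>p is T. ✓
6: p is F, <>p is T. ✓
7: p is F, <>p is F. ✗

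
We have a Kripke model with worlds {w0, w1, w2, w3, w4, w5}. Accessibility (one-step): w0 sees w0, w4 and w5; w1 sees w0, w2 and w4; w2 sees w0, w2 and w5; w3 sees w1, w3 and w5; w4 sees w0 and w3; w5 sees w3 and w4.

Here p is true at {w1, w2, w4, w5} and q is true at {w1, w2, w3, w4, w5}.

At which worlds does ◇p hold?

w0: successors {w0, w4, w5}; p there: w0:F, w4:T, w5:T. ✓
w1: successors {w0, w2, w4}; p there: w0:F, w2:T, w4:T. ✓
w2: successors {w0, w2, w5}; p there: w0:F, w2:T, w5:T. ✓
w3: successors {w1, w3, w5}; p there: w1:T, w3:F, w5:T. ✓
w4: successors {w0, w3}; p there: w0:F, w3:F. ✗
w5: successors {w3, w4}; p there: w3:F, w4:T. ✓

{w0, w1, w2, w3, w5}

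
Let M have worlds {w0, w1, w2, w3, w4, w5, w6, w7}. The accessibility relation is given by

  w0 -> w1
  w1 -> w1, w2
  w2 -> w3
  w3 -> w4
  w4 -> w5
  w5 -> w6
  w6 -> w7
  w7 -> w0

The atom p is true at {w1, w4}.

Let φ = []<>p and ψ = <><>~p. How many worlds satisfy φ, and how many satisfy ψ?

For []<>p:
w0: successors {w1}; <>p there: w1:T. ✓
w1: successors {w1, w2}; <>p there: w1:T, w2:F. ✗
w2: successors {w3}; <>p there: w3:T. ✓
w3: successors {w4}; <>p there: w4:F. ✗
w4: successors {w5}; <>p there: w5:F. ✗
w5: successors {w6}; <>p there: w6:F. ✗
w6: successors {w7}; <>p there: w7:F. ✗
w7: successors {w0}; <>p there: w0:T. ✓
— 3 worlds.
For <><>~p:
w0: successors {w1}; <>~p there: w1:T. ✓
w1: successors {w1, w2}; <>~p there: w1:T, w2:T. ✓
w2: successors {w3}; <>~p there: w3:F. ✗
w3: successors {w4}; <>~p there: w4:T. ✓
w4: successors {w5}; <>~p there: w5:T. ✓
w5: successors {w6}; <>~p there: w6:T. ✓
w6: successors {w7}; <>~p there: w7:T. ✓
w7: successors {w0}; <>~p there: w0:F. ✗
— 6 worlds.

3 and 6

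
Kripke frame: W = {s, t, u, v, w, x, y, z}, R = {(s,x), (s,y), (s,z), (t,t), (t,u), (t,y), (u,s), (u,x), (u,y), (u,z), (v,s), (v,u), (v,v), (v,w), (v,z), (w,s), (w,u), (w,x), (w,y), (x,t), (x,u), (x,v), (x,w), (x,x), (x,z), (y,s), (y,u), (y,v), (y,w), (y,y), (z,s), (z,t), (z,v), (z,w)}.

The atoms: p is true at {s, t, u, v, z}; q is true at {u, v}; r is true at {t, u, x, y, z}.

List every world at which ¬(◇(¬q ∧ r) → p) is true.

{w, x, y}

s: ◇(¬q ∧ r) → p is T. ✗
t: ◇(¬q ∧ r) → p is T. ✗
u: ◇(¬q ∧ r) → p is T. ✗
v: ◇(¬q ∧ r) → p is T. ✗
w: ◇(¬q ∧ r) → p is F. ✓
x: ◇(¬q ∧ r) → p is F. ✓
y: ◇(¬q ∧ r) → p is F. ✓
z: ◇(¬q ∧ r) → p is T. ✗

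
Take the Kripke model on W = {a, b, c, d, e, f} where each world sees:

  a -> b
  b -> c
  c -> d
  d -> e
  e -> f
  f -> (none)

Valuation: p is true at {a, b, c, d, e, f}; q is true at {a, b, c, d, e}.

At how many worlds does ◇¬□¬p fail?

2

a: successors {b}; ¬□¬p there: b:T. ✓
b: successors {c}; ¬□¬p there: c:T. ✓
c: successors {d}; ¬□¬p there: d:T. ✓
d: successors {e}; ¬□¬p there: e:T. ✓
e: successors {f}; ¬□¬p there: f:F. ✗
f: no successors, so ◇¬□¬p fails. ✗
Satisfying worlds: {a, b, c, d}.
So ◇¬□¬p fails at the other 2 worlds.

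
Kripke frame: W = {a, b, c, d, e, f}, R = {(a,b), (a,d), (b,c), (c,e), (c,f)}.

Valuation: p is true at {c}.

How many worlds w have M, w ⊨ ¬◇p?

a: ◇p is F. ✓
b: ◇p is T. ✗
c: ◇p is F. ✓
d: ◇p is F. ✓
e: ◇p is F. ✓
f: ◇p is F. ✓
Satisfying worlds: {a, c, d, e, f}.

5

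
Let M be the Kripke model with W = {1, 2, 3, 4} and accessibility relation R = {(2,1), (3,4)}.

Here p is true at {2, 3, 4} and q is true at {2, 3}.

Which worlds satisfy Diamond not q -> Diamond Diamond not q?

1: Diamond not q is F, Diamond Diamond not q is F. ✓
2: Diamond not q is T, Diamond Diamond not q is F. ✗
3: Diamond not q is T, Diamond Diamond not q is F. ✗
4: Diamond not q is F, Diamond Diamond not q is F. ✓

{1, 4}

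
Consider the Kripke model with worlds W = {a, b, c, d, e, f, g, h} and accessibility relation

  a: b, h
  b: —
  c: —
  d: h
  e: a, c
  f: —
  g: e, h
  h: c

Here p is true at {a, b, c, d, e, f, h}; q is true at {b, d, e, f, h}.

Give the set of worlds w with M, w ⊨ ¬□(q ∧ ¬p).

{a, d, e, g, h}

a: □(q ∧ ¬p) is F. ✓
b: □(q ∧ ¬p) is T. ✗
c: □(q ∧ ¬p) is T. ✗
d: □(q ∧ ¬p) is F. ✓
e: □(q ∧ ¬p) is F. ✓
f: □(q ∧ ¬p) is T. ✗
g: □(q ∧ ¬p) is F. ✓
h: □(q ∧ ¬p) is F. ✓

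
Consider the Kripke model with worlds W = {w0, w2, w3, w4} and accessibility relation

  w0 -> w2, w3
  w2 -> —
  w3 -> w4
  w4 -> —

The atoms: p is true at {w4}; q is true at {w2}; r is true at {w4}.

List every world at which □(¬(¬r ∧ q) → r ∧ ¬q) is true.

{w2, w3, w4}

w0: successors {w2, w3}; ¬(¬r ∧ q) → r ∧ ¬q there: w2:T, w3:F. ✗
w2: no successors, so □(¬(¬r ∧ q) → r ∧ ¬q) holds vacuously. ✓
w3: successors {w4}; ¬(¬r ∧ q) → r ∧ ¬q there: w4:T. ✓
w4: no successors, so □(¬(¬r ∧ q) → r ∧ ¬q) holds vacuously. ✓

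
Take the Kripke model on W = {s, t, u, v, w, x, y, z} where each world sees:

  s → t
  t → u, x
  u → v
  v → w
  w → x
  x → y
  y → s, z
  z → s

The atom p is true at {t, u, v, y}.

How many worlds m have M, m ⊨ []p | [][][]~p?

5

s: []p is T, [][][]~p is F. ✓
t: []p is F, [][][]~p is T. ✓
u: []p is T, [][][]~p is T. ✓
v: []p is F, [][][]~p is F. ✗
w: []p is F, [][][]~p is T. ✓
x: []p is T, [][][]~p is F. ✓
y: []p is F, [][][]~p is F. ✗
z: []p is F, [][][]~p is F. ✗
Satisfying worlds: {s, t, u, w, x}.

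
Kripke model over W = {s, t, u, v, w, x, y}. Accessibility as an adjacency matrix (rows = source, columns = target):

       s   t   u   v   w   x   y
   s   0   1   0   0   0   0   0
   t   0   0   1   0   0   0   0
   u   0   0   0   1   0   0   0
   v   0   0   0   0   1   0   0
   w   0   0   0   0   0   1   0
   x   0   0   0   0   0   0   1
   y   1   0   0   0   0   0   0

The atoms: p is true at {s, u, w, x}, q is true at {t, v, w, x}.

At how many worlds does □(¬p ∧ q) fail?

s: successors {t}; ¬p ∧ q there: t:T. ✓
t: successors {u}; ¬p ∧ q there: u:F. ✗
u: successors {v}; ¬p ∧ q there: v:T. ✓
v: successors {w}; ¬p ∧ q there: w:F. ✗
w: successors {x}; ¬p ∧ q there: x:F. ✗
x: successors {y}; ¬p ∧ q there: y:F. ✗
y: successors {s}; ¬p ∧ q there: s:F. ✗
Satisfying worlds: {s, u}.
So □(¬p ∧ q) fails at the other 5 worlds.

5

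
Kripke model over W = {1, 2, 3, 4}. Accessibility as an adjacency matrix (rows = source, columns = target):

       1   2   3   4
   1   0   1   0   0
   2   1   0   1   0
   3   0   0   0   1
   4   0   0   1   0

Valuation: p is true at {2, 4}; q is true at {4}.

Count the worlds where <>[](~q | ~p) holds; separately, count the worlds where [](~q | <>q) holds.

For <>[](~q | ~p):
1: successors {2}; [](~q | ~p) there: 2:T. ✓
2: successors {1, 3}; [](~q | ~p) there: 1:T, 3:F. ✓
3: successors {4}; [](~q | ~p) there: 4:T. ✓
4: successors {3}; [](~q | ~p) there: 3:F. ✗
— 3 worlds.
For [](~q | <>q):
1: successors {2}; ~q | <>q there: 2:T. ✓
2: successors {1, 3}; ~q | <>q there: 1:T, 3:T. ✓
3: successors {4}; ~q | <>q there: 4:F. ✗
4: successors {3}; ~q | <>q there: 3:T. ✓
— 3 worlds.

3 and 3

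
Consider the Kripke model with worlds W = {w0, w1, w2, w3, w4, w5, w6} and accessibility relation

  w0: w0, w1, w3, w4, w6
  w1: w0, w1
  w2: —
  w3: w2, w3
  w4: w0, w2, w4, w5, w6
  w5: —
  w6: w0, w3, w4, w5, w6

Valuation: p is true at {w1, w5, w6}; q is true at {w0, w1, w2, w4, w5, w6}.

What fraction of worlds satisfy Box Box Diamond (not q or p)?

3/7

w0: successors {w0, w1, w3, w4, w6}; Box Diamond (not q or p) there: w0:T, w1:T, w3:F, w4:F, w6:F. ✗
w1: successors {w0, w1}; Box Diamond (not q or p) there: w0:T, w1:T. ✓
w2: no successors, so Box Box Diamond (not q or p) holds vacuously. ✓
w3: successors {w2, w3}; Box Diamond (not q or p) there: w2:T, w3:F. ✗
w4: successors {w0, w2, w4, w5, w6}; Box Diamond (not q or p) there: w0:T, w2:T, w4:F, w5:T, w6:F. ✗
w5: no successors, so Box Box Diamond (not q or p) holds vacuously. ✓
w6: successors {w0, w3, w4, w5, w6}; Box Diamond (not q or p) there: w0:T, w3:F, w4:F, w5:T, w6:F. ✗
That's 3 of 7 worlds, so 3/7.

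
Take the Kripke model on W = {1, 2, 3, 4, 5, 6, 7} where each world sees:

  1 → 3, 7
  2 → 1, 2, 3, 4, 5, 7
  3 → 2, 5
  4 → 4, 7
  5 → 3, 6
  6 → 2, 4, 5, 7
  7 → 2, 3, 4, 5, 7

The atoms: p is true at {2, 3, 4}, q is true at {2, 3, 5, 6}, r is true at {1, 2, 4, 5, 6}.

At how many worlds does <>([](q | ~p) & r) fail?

1: successors {3, 7}; [](q | ~p) & r there: 3:F, 7:F. ✗
2: successors {1, 2, 3, 4, 5, 7}; [](q | ~p) & r there: 1:T, 2:F, 3:F, 4:F, 5:T, 7:F. ✓
3: successors {2, 5}; [](q | ~p) & r there: 2:F, 5:T. ✓
4: successors {4, 7}; [](q | ~p) & r there: 4:F, 7:F. ✗
5: successors {3, 6}; [](q | ~p) & r there: 3:F, 6:F. ✗
6: successors {2, 4, 5, 7}; [](q | ~p) & r there: 2:F, 4:F, 5:T, 7:F. ✓
7: successors {2, 3, 4, 5, 7}; [](q | ~p) & r there: 2:F, 3:F, 4:F, 5:T, 7:F. ✓
Satisfying worlds: {2, 3, 6, 7}.
So <>([](q | ~p) & r) fails at the other 3 worlds.

3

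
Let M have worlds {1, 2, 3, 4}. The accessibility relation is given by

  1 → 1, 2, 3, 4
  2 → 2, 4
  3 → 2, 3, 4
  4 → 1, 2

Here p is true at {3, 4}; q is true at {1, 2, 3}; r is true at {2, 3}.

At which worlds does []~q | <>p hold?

{1, 2, 3}

1: []~q is F, <>p is T. ✓
2: []~q is F, <>p is T. ✓
3: []~q is F, <>p is T. ✓
4: []~q is F, <>p is F. ✗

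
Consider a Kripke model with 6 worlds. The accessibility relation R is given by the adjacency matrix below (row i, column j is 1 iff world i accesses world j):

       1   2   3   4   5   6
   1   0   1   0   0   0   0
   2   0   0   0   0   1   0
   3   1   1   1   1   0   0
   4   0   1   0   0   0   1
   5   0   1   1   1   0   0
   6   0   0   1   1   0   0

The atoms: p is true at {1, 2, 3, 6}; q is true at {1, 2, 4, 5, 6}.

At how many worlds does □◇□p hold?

1: successors {2}; ◇□p there: 2:F. ✗
2: successors {5}; ◇□p there: 5:T. ✓
3: successors {1, 2, 3, 4}; ◇□p there: 1:F, 2:F, 3:T, 4:F. ✗
4: successors {2, 6}; ◇□p there: 2:F, 6:T. ✗
5: successors {2, 3, 4}; ◇□p there: 2:F, 3:T, 4:F. ✗
6: successors {3, 4}; ◇□p there: 3:T, 4:F. ✗
Satisfying worlds: {2}.

1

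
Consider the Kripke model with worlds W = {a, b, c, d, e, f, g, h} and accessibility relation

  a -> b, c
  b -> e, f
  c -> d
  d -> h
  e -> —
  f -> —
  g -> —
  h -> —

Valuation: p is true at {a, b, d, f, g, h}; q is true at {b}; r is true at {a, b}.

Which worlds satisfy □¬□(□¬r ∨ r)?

{e, f, g, h}

a: successors {b, c}; ¬□(□¬r ∨ r) there: b:F, c:F. ✗
b: successors {e, f}; ¬□(□¬r ∨ r) there: e:F, f:F. ✗
c: successors {d}; ¬□(□¬r ∨ r) there: d:F. ✗
d: successors {h}; ¬□(□¬r ∨ r) there: h:F. ✗
e: no successors, so □¬□(□¬r ∨ r) holds vacuously. ✓
f: no successors, so □¬□(□¬r ∨ r) holds vacuously. ✓
g: no successors, so □¬□(□¬r ∨ r) holds vacuously. ✓
h: no successors, so □¬□(□¬r ∨ r) holds vacuously. ✓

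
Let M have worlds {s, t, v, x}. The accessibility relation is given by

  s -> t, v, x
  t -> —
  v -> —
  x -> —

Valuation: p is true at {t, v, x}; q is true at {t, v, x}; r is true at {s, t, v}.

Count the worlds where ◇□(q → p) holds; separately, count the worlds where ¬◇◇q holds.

1 and 4

For ◇□(q → p):
s: successors {t, v, x}; □(q → p) there: t:T, v:T, x:T. ✓
t: no successors, so ◇□(q → p) fails. ✗
v: no successors, so ◇□(q → p) fails. ✗
x: no successors, so ◇□(q → p) fails. ✗
— 1 world.
For ¬◇◇q:
s: ◇◇q is F. ✓
t: ◇◇q is F. ✓
v: ◇◇q is F. ✓
x: ◇◇q is F. ✓
— 4 worlds.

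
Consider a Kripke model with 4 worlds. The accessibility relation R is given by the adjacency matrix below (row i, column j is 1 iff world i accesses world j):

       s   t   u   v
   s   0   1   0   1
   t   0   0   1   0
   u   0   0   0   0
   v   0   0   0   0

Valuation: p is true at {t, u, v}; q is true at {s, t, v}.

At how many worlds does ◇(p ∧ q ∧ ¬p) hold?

0

s: successors {t, v}; p ∧ q ∧ ¬p there: t:F, v:F. ✗
t: successors {u}; p ∧ q ∧ ¬p there: u:F. ✗
u: no successors, so ◇(p ∧ q ∧ ¬p) fails. ✗
v: no successors, so ◇(p ∧ q ∧ ¬p) fails. ✗
Satisfying worlds: ∅.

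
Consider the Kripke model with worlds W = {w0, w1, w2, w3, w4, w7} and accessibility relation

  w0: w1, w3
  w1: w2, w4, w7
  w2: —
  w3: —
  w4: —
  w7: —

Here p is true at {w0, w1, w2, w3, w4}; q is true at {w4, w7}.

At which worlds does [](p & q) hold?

{w2, w3, w4, w7}

w0: successors {w1, w3}; p & q there: w1:F, w3:F. ✗
w1: successors {w2, w4, w7}; p & q there: w2:F, w4:T, w7:F. ✗
w2: no successors, so [](p & q) holds vacuously. ✓
w3: no successors, so [](p & q) holds vacuously. ✓
w4: no successors, so [](p & q) holds vacuously. ✓
w7: no successors, so [](p & q) holds vacuously. ✓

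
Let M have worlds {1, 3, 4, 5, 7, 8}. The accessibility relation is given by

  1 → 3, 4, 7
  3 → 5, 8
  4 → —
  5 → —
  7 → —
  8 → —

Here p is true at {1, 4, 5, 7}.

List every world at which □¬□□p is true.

{4, 5, 7, 8}

1: successors {3, 4, 7}; ¬□□p there: 3:F, 4:F, 7:F. ✗
3: successors {5, 8}; ¬□□p there: 5:F, 8:F. ✗
4: no successors, so □¬□□p holds vacuously. ✓
5: no successors, so □¬□□p holds vacuously. ✓
7: no successors, so □¬□□p holds vacuously. ✓
8: no successors, so □¬□□p holds vacuously. ✓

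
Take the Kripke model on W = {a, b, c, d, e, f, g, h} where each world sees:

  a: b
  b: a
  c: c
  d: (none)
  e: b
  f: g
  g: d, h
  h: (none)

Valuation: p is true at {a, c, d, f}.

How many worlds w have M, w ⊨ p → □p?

6

a: p is T, □p is F. ✗
b: p is F, □p is T. ✓
c: p is T, □p is T. ✓
d: p is T, □p is T. ✓
e: p is F, □p is F. ✓
f: p is T, □p is F. ✗
g: p is F, □p is F. ✓
h: p is F, □p is T. ✓
Satisfying worlds: {b, c, d, e, g, h}.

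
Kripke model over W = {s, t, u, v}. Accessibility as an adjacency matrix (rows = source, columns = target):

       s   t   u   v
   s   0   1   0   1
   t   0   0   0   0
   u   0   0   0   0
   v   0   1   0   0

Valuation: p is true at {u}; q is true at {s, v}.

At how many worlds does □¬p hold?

4

s: successors {t, v}; ¬p there: t:T, v:T. ✓
t: no successors, so □¬p holds vacuously. ✓
u: no successors, so □¬p holds vacuously. ✓
v: successors {t}; ¬p there: t:T. ✓
Satisfying worlds: {s, t, u, v}.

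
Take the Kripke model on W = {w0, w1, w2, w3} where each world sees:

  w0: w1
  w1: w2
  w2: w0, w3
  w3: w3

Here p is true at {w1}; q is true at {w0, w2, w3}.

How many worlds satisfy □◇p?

0

w0: successors {w1}; ◇p there: w1:F. ✗
w1: successors {w2}; ◇p there: w2:F. ✗
w2: successors {w0, w3}; ◇p there: w0:T, w3:F. ✗
w3: successors {w3}; ◇p there: w3:F. ✗
Satisfying worlds: ∅.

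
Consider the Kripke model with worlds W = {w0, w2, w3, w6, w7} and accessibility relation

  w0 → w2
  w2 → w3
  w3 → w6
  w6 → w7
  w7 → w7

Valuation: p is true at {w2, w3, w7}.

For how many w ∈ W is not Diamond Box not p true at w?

w0: Diamond Box not p is F. ✓
w2: Diamond Box not p is T. ✗
w3: Diamond Box not p is F. ✓
w6: Diamond Box not p is F. ✓
w7: Diamond Box not p is F. ✓
Satisfying worlds: {w0, w3, w6, w7}.

4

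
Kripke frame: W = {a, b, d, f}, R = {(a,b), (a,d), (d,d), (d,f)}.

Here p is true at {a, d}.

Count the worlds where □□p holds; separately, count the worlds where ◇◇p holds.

For □□p:
a: successors {b, d}; □p there: b:T, d:F. ✗
b: no successors, so □□p holds vacuously. ✓
d: successors {d, f}; □p there: d:F, f:T. ✗
f: no successors, so □□p holds vacuously. ✓
— 2 worlds.
For ◇◇p:
a: successors {b, d}; ◇p there: b:F, d:T. ✓
b: no successors, so ◇◇p fails. ✗
d: successors {d, f}; ◇p there: d:T, f:F. ✓
f: no successors, so ◇◇p fails. ✗
— 2 worlds.

2 and 2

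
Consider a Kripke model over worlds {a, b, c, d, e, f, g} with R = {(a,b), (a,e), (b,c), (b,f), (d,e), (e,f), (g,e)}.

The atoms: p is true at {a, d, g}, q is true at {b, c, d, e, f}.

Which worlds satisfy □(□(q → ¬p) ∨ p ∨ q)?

{a, b, c, d, e, f, g}

a: successors {b, e}; □(q → ¬p) ∨ p ∨ q there: b:T, e:T. ✓
b: successors {c, f}; □(q → ¬p) ∨ p ∨ q there: c:T, f:T. ✓
c: no successors, so □(□(q → ¬p) ∨ p ∨ q) holds vacuously. ✓
d: successors {e}; □(q → ¬p) ∨ p ∨ q there: e:T. ✓
e: successors {f}; □(q → ¬p) ∨ p ∨ q there: f:T. ✓
f: no successors, so □(□(q → ¬p) ∨ p ∨ q) holds vacuously. ✓
g: successors {e}; □(q → ¬p) ∨ p ∨ q there: e:T. ✓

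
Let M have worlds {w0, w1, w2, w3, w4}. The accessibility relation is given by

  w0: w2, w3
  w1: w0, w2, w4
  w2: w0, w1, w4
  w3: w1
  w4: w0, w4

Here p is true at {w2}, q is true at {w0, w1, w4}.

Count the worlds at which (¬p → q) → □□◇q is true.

w0: ¬p → q is T, □□◇q is F. ✗
w1: ¬p → q is T, □□◇q is F. ✗
w2: ¬p → q is T, □□◇q is F. ✗
w3: ¬p → q is F, □□◇q is F. ✓
w4: ¬p → q is T, □□◇q is F. ✗
Satisfying worlds: {w3}.

1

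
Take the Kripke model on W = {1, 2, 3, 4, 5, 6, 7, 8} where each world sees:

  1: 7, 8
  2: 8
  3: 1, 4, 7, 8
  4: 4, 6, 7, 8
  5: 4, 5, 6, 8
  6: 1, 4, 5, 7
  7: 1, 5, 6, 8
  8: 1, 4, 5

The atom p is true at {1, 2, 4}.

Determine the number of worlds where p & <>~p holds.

3

1: p is T, <>~p is T. ✓
2: p is T, <>~p is T. ✓
3: p is F, <>~p is T. ✗
4: p is T, <>~p is T. ✓
5: p is F, <>~p is T. ✗
6: p is F, <>~p is T. ✗
7: p is F, <>~p is T. ✗
8: p is F, <>~p is T. ✗
Satisfying worlds: {1, 2, 4}.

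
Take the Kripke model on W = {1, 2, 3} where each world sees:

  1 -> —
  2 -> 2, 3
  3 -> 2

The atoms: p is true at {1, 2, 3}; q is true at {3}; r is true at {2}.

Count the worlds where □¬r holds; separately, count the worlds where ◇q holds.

For □¬r:
1: no successors, so □¬r holds vacuously. ✓
2: successors {2, 3}; ¬r there: 2:F, 3:T. ✗
3: successors {2}; ¬r there: 2:F. ✗
— 1 world.
For ◇q:
1: no successors, so ◇q fails. ✗
2: successors {2, 3}; q there: 2:F, 3:T. ✓
3: successors {2}; q there: 2:F. ✗
— 1 world.

1 and 1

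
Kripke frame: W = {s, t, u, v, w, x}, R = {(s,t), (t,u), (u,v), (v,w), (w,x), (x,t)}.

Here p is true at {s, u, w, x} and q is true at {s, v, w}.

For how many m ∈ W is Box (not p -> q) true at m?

s: successors {t}; not p -> q there: t:F. ✗
t: successors {u}; not p -> q there: u:T. ✓
u: successors {v}; not p -> q there: v:T. ✓
v: successors {w}; not p -> q there: w:T. ✓
w: successors {x}; not p -> q there: x:T. ✓
x: successors {t}; not p -> q there: t:F. ✗
Satisfying worlds: {t, u, v, w}.

4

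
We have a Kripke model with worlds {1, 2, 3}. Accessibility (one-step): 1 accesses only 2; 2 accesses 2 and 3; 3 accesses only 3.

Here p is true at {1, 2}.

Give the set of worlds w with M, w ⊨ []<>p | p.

1: []<>p is T, p is T. ✓
2: []<>p is F, p is T. ✓
3: []<>p is F, p is F. ✗

{1, 2}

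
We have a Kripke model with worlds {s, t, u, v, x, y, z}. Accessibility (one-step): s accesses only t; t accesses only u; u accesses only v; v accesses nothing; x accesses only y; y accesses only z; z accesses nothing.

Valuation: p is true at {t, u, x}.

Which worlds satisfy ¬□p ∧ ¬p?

{y}

s: ¬□p is F, ¬p is T. ✗
t: ¬□p is F, ¬p is F. ✗
u: ¬□p is T, ¬p is F. ✗
v: ¬□p is F, ¬p is T. ✗
x: ¬□p is T, ¬p is F. ✗
y: ¬□p is T, ¬p is T. ✓
z: ¬□p is F, ¬p is T. ✗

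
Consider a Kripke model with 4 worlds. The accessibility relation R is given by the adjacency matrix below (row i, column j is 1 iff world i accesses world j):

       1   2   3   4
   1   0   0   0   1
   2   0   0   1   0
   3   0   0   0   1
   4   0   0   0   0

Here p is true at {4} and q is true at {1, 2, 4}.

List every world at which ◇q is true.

{1, 3}

1: successors {4}; q there: 4:T. ✓
2: successors {3}; q there: 3:F. ✗
3: successors {4}; q there: 4:T. ✓
4: no successors, so ◇q fails. ✗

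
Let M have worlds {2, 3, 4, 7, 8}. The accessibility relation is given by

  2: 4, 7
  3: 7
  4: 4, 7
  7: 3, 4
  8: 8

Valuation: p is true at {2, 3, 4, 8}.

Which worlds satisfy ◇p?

{2, 4, 7, 8}

2: successors {4, 7}; p there: 4:T, 7:F. ✓
3: successors {7}; p there: 7:F. ✗
4: successors {4, 7}; p there: 4:T, 7:F. ✓
7: successors {3, 4}; p there: 3:T, 4:T. ✓
8: successors {8}; p there: 8:T. ✓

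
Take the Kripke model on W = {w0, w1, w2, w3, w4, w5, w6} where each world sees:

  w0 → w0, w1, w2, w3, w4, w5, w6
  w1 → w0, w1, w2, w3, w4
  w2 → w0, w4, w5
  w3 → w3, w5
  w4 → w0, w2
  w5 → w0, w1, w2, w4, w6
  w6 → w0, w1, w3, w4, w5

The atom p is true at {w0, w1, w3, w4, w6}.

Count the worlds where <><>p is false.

w0: successors {w0, w1, w2, w3, w4, w5, w6}; <>p there: w0:T, w1:T, w2:T, w3:T, w4:T, w5:T, w6:T. ✓
w1: successors {w0, w1, w2, w3, w4}; <>p there: w0:T, w1:T, w2:T, w3:T, w4:T. ✓
w2: successors {w0, w4, w5}; <>p there: w0:T, w4:T, w5:T. ✓
w3: successors {w3, w5}; <>p there: w3:T, w5:T. ✓
w4: successors {w0, w2}; <>p there: w0:T, w2:T. ✓
w5: successors {w0, w1, w2, w4, w6}; <>p there: w0:T, w1:T, w2:T, w4:T, w6:T. ✓
w6: successors {w0, w1, w3, w4, w5}; <>p there: w0:T, w1:T, w3:T, w4:T, w5:T. ✓
Satisfying worlds: {w0, w1, w2, w3, w4, w5, w6}.
So <><>p fails at the other 0 worlds.

0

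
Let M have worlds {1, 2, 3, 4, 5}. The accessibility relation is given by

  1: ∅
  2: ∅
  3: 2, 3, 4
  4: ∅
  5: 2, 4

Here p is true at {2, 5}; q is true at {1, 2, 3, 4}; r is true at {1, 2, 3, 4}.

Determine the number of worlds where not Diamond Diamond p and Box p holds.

1: not Diamond Diamond p is T, Box p is T. ✓
2: not Diamond Diamond p is T, Box p is T. ✓
3: not Diamond Diamond p is F, Box p is F. ✗
4: not Diamond Diamond p is T, Box p is T. ✓
5: not Diamond Diamond p is T, Box p is F. ✗
Satisfying worlds: {1, 2, 4}.

3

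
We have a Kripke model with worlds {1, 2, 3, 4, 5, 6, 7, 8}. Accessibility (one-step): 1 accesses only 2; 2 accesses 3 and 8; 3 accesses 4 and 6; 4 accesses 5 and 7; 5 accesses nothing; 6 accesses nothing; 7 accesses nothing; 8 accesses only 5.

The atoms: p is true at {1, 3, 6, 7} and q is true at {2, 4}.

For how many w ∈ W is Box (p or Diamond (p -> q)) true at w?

6

1: successors {2}; p or Diamond (p -> q) there: 2:T. ✓
2: successors {3, 8}; p or Diamond (p -> q) there: 3:T, 8:T. ✓
3: successors {4, 6}; p or Diamond (p -> q) there: 4:T, 6:T. ✓
4: successors {5, 7}; p or Diamond (p -> q) there: 5:F, 7:T. ✗
5: no successors, so Box (p or Diamond (p -> q)) holds vacuously. ✓
6: no successors, so Box (p or Diamond (p -> q)) holds vacuously. ✓
7: no successors, so Box (p or Diamond (p -> q)) holds vacuously. ✓
8: successors {5}; p or Diamond (p -> q) there: 5:F. ✗
Satisfying worlds: {1, 2, 3, 5, 6, 7}.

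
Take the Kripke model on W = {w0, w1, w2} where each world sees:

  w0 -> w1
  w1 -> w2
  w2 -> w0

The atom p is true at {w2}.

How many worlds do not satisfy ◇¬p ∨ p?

w0: ◇¬p is T, p is F. ✓
w1: ◇¬p is F, p is F. ✗
w2: ◇¬p is T, p is T. ✓
Satisfying worlds: {w0, w2}.
So ◇¬p ∨ p fails at the other 1 world.

1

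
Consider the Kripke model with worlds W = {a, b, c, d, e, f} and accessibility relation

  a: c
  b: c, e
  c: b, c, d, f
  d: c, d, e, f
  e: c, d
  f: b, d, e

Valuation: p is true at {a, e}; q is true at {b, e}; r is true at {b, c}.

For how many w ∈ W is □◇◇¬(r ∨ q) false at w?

a: successors {c}; ◇◇¬(r ∨ q) there: c:T. ✓
b: successors {c, e}; ◇◇¬(r ∨ q) there: c:T, e:T. ✓
c: successors {b, c, d, f}; ◇◇¬(r ∨ q) there: b:T, c:T, d:T, f:T. ✓
d: successors {c, d, e, f}; ◇◇¬(r ∨ q) there: c:T, d:T, e:T, f:T. ✓
e: successors {c, d}; ◇◇¬(r ∨ q) there: c:T, d:T. ✓
f: successors {b, d, e}; ◇◇¬(r ∨ q) there: b:T, d:T, e:T. ✓
Satisfying worlds: {a, b, c, d, e, f}.
So □◇◇¬(r ∨ q) fails at the other 0 worlds.

0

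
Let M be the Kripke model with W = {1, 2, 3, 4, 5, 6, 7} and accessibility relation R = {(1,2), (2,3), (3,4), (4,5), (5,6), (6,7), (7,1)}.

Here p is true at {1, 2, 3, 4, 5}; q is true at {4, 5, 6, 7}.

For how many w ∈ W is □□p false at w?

1: successors {2}; □p there: 2:T. ✓
2: successors {3}; □p there: 3:T. ✓
3: successors {4}; □p there: 4:T. ✓
4: successors {5}; □p there: 5:F. ✗
5: successors {6}; □p there: 6:F. ✗
6: successors {7}; □p there: 7:T. ✓
7: successors {1}; □p there: 1:T. ✓
Satisfying worlds: {1, 2, 3, 6, 7}.
So □□p fails at the other 2 worlds.

2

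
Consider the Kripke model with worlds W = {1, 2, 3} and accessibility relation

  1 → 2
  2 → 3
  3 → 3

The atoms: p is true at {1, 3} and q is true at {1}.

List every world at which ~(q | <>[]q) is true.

1: q | <>[]q is T. ✗
2: q | <>[]q is F. ✓
3: q | <>[]q is F. ✓

{2, 3}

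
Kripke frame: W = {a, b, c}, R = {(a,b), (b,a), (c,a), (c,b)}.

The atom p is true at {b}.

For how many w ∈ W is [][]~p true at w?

1

a: successors {b}; []~p there: b:T. ✓
b: successors {a}; []~p there: a:F. ✗
c: successors {a, b}; []~p there: a:F, b:T. ✗
Satisfying worlds: {a}.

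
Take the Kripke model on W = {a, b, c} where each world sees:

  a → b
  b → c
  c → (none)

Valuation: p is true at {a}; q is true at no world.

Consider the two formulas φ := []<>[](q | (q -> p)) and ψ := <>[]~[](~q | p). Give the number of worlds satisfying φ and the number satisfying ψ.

2 and 1

For []<>[](q | (q -> p)):
a: successors {b}; <>[](q | (q -> p)) there: b:T. ✓
b: successors {c}; <>[](q | (q -> p)) there: c:F. ✗
c: no successors, so []<>[](q | (q -> p)) holds vacuously. ✓
— 2 worlds.
For <>[]~[](~q | p):
a: successors {b}; []~[](~q | p) there: b:F. ✗
b: successors {c}; []~[](~q | p) there: c:T. ✓
c: no successors, so <>[]~[](~q | p) fails. ✗
— 1 world.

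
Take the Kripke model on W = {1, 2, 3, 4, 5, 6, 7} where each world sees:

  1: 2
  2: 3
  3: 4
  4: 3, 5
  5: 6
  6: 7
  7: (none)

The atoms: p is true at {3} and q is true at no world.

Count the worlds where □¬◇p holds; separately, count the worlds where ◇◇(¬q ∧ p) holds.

5 and 2

For □¬◇p:
1: successors {2}; ¬◇p there: 2:F. ✗
2: successors {3}; ¬◇p there: 3:T. ✓
3: successors {4}; ¬◇p there: 4:F. ✗
4: successors {3, 5}; ¬◇p there: 3:T, 5:T. ✓
5: successors {6}; ¬◇p there: 6:T. ✓
6: successors {7}; ¬◇p there: 7:T. ✓
7: no successors, so □¬◇p holds vacuously. ✓
— 5 worlds.
For ◇◇(¬q ∧ p):
1: successors {2}; ◇(¬q ∧ p) there: 2:T. ✓
2: successors {3}; ◇(¬q ∧ p) there: 3:F. ✗
3: successors {4}; ◇(¬q ∧ p) there: 4:T. ✓
4: successors {3, 5}; ◇(¬q ∧ p) there: 3:F, 5:F. ✗
5: successors {6}; ◇(¬q ∧ p) there: 6:F. ✗
6: successors {7}; ◇(¬q ∧ p) there: 7:F. ✗
7: no successors, so ◇◇(¬q ∧ p) fails. ✗
— 2 worlds.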